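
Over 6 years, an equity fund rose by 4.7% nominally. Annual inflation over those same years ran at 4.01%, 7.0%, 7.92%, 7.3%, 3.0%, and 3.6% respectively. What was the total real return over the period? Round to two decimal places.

Cumulative inflation factor: 1.0401 × 1.070 × 1.0792 × 1.073 × 1.030 × 1.036 ≈ 1.37517.
Nominal growth factor: 1.04700. Real growth factor = 1.04700 / 1.37517 ≈ 0.76136.
Total real return ≈ -23.8642%.

-23.86%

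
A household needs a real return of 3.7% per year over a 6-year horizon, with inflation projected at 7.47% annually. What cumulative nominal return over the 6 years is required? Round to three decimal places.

Required annual nominal rate: (1+3.7%)(1+7.47%) − 1 = 11.44639%.
Cumulative over 6 years: (1 + 0.1144639)^6 − 1 ≈ 0.91600.

91.600%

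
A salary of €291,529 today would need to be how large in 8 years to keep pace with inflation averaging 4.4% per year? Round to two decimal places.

€411,420.33

Cumulative price-level factor: (1+4.4%)^8 ≈ 1.4112501118.
The nominal amount required is €291,529 scaled up by that factor.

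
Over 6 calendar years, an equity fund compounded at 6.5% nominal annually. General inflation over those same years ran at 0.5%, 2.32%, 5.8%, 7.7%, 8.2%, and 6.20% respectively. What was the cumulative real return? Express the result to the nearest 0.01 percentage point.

Cumulative inflation factor: 1.005 × 1.0232 × 1.058 × 1.077 × 1.082 × 1.0620 ≈ 1.34642.
Nominal growth factor: 1.45914. Real growth factor = 1.45914 / 1.34642 ≈ 1.08372.
Total real return ≈ 8.3722%.

8.37%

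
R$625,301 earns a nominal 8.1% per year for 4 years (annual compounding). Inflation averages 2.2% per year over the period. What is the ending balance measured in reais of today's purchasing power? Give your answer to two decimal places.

R$782,687.35

Nominal value at maturity: R$625,301 × (1 + 8.1%)^4 ≈ R$853,870.28.
Price-level factor over 4 years: (1 + 2.2%)^4 ≈ 1.0909468263.
Dividing the nominal maturity value by the price-level factor gives the value in today's money.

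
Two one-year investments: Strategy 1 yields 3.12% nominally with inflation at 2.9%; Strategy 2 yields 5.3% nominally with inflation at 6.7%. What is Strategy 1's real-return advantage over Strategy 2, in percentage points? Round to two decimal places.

1.53

Strategy 1 real return: 1.0312/1.029 − 1 = 0.214%.
Strategy 2 real return: 1.053/1.067 − 1 = -1.312%.
Difference: 0.214 − (-1.312) = 1.526 pp.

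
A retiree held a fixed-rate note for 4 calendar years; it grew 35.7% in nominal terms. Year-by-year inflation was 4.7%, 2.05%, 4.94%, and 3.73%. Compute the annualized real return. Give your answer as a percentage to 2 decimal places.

3.93%

Cumulative inflation factor: 1.047 × 1.0205 × 1.0494 × 1.0373 ≈ 1.16307.
Nominal growth factor: 1.35700. Real growth factor = 1.35700 / 1.16307 ≈ 1.16674.
Annualized: 1.16674^(1/4) − 1 ≈ 0.03931.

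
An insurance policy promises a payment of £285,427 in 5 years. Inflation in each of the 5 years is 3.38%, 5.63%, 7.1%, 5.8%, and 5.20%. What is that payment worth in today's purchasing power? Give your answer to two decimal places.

Price-level factor over 5 years: 1.0338 × 1.0563 × 1.071 × 1.058 × 1.0520 ≈ 1.3017113331.
Purchasing power today: £285,427 divided by that factor.

£219,270.58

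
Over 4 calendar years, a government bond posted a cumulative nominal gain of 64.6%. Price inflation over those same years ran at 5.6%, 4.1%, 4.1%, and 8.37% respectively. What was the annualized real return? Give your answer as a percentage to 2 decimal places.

Cumulative inflation factor: 1.056 × 1.041 × 1.041 × 1.0837 ≈ 1.24015.
Nominal growth factor: 1.64600. Real growth factor = 1.64600 / 1.24015 ≈ 1.32726.
Annualized: 1.32726^(1/4) − 1 ≈ 0.07334.

7.33%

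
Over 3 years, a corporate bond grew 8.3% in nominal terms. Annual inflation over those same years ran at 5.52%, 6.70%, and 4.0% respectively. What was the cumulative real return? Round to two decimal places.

Cumulative inflation factor: 1.0552 × 1.0670 × 1.040 ≈ 1.17093.
Nominal growth factor: 1.08300. Real growth factor = 1.08300 / 1.17093 ≈ 0.92490.
Total real return ≈ -7.5098%.

-7.51%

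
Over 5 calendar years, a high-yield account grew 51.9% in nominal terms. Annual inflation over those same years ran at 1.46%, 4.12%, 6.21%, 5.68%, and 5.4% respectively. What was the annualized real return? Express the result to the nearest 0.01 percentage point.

3.98%

Cumulative inflation factor: 1.0146 × 1.0412 × 1.0621 × 1.0568 × 1.054 ≈ 1.24976.
Nominal growth factor: 1.51900. Real growth factor = 1.51900 / 1.24976 ≈ 1.21543.
Annualized: 1.21543^(1/5) − 1 ≈ 0.03979.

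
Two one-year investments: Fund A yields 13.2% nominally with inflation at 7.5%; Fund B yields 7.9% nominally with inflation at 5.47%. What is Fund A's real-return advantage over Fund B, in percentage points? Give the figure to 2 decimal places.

3.00

Fund A real return: 1.132/1.075 − 1 = 5.302%.
Fund B real return: 1.079/1.0547 − 1 = 2.304%.
Difference: 5.302 − 2.304 = 2.998 pp.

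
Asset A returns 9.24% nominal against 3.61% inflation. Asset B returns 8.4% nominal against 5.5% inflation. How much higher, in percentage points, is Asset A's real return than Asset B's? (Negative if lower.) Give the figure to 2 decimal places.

2.69

Asset A real return: 1.0924/1.0361 − 1 = 5.434%.
Asset B real return: 1.084/1.055 − 1 = 2.749%.
Difference: 5.434 − 2.749 = 2.685 pp.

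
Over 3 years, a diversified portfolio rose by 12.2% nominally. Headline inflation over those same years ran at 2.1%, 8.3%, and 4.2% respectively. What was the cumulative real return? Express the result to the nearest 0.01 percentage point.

Cumulative inflation factor: 1.021 × 1.083 × 1.042 ≈ 1.15218.
Nominal growth factor: 1.12200. Real growth factor = 1.12200 / 1.15218 ≈ 0.97380.
Total real return ≈ -2.6197%.

-2.62%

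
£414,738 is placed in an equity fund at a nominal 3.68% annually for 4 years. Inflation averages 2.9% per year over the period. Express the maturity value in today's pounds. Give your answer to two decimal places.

Nominal value at maturity: £414,738 × (1 + 3.68%)^4 ≈ £479,240.80.
Price-level factor over 4 years: (1 + 2.9%)^4 ≈ 1.1211442633.
The maturity value deflated by that factor is the answer in today's purchasing power.

£427,456.85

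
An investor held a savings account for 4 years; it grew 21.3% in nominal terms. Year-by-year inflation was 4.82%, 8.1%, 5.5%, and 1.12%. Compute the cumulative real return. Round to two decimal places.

Cumulative inflation factor: 1.0482 × 1.081 × 1.055 × 1.0112 ≈ 1.20881.
Nominal growth factor: 1.21300. Real growth factor = 1.21300 / 1.20881 ≈ 1.00346.
Total real return ≈ 0.3463%.

0.35%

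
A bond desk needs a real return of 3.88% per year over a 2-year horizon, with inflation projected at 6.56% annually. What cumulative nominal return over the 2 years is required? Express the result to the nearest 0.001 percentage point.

Required annual nominal rate: (1+3.88%)(1+6.56%) − 1 = 10.694528%.
Cumulative over 2 years: (1 + 0.10694528)^2 − 1 ≈ 0.22533.

22.533%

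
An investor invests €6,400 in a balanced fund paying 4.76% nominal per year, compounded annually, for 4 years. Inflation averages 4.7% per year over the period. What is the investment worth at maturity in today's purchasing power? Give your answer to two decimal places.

Nominal value at maturity: €6,400 × (1 + 4.76%)^4 ≈ €7,708.36.
Price-level factor over 4 years: (1 + 4.7%)^4 ≈ 1.2016741717.
Dividing the nominal maturity value by the price-level factor gives the value in today's money.

€6,414.68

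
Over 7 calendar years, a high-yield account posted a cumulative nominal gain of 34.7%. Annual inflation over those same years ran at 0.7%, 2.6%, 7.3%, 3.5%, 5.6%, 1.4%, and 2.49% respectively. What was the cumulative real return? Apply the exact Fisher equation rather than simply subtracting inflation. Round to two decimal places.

6.97%

Cumulative inflation factor: 1.007 × 1.026 × 1.073 × 1.035 × 1.056 × 1.014 × 1.0249 ≈ 1.25922.
Nominal growth factor: 1.34700. Real growth factor = 1.34700 / 1.25922 ≈ 1.06971.
Total real return ≈ 6.9713%.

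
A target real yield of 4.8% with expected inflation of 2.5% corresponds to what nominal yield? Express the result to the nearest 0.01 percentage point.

By the Fisher equation, 1 + r_nom = (1 + 4.8%)(1 + 2.5%) = 1.048 × 1.025 = 1.0742.
So r_nom = 7.42%.

7.42%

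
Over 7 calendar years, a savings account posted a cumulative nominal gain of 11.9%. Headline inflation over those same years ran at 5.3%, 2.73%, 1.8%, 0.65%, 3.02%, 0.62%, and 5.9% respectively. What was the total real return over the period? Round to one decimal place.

-8.0%

Cumulative inflation factor: 1.053 × 1.0273 × 1.018 × 1.0065 × 1.0302 × 1.0062 × 1.059 ≈ 1.21672.
Nominal growth factor: 1.11900. Real growth factor = 1.11900 / 1.21672 ≈ 0.91969.
Total real return ≈ -8.0311%.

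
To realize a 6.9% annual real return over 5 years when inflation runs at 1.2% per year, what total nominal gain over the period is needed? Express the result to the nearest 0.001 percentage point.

48.181%

Required annual nominal rate: (1+6.9%)(1+1.2%) − 1 = 8.1828%.
Cumulative over 5 years: (1 + 0.081828)^5 − 1 ≈ 0.48181.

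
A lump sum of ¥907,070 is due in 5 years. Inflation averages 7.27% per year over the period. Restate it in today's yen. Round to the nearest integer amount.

Price-level factor over 5 years: (1 + 7.27%)^5 ≈ 1.4203370081.
Purchasing power today: ¥907,070 divided by that factor.

¥638,630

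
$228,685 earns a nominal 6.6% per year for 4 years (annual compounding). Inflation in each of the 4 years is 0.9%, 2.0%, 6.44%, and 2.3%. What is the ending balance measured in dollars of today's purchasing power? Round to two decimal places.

$263,508.52

Nominal value at maturity: $228,685 × (1 + 6.6%)^4 ≈ $295,302.07.
Price-level factor over 4 years: 1.009 × 1.020 × 1.0644 × 1.023 ≈ 1.1206547534.
Dividing the nominal maturity value by the price-level factor gives the value in today's money.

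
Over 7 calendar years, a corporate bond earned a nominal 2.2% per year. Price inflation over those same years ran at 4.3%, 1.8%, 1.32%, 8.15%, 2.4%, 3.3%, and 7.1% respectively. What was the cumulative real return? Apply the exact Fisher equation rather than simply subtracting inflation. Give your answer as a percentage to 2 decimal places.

Cumulative inflation factor: 1.043 × 1.018 × 1.0132 × 1.0815 × 1.024 × 1.033 × 1.071 ≈ 1.31809.
Nominal growth factor: 1.16454. Real growth factor = 1.16454 / 1.31809 ≈ 0.88351.
Total real return ≈ -11.6487%.

-11.65%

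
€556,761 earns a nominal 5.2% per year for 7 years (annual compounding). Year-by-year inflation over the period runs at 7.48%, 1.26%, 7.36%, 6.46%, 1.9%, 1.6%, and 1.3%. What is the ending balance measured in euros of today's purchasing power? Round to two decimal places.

Nominal value at maturity: €556,761 × (1 + 5.2%)^7 ≈ €793,924.10.
Price-level factor over 7 years: 1.0748 × 1.0126 × 1.0736 × 1.0646 × 1.019 × 1.016 × 1.013 ≈ 1.3045835042.
The maturity value deflated by that factor is the answer in today's purchasing power.

€608,565.18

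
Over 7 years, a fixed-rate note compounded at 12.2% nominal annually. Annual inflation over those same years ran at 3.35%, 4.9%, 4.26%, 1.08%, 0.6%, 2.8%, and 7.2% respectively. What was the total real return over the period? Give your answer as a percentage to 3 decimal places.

Cumulative inflation factor: 1.0335 × 1.049 × 1.0426 × 1.0108 × 1.006 × 1.028 × 1.072 ≈ 1.26664.
Nominal growth factor: 2.23846. Real growth factor = 2.23846 / 1.26664 ≈ 1.76724.
Total real return ≈ 76.7239%.

76.724%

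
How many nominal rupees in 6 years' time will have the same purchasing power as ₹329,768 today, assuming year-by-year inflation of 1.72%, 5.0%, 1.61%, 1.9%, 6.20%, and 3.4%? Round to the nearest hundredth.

₹400,460.65

Cumulative price-level factor: 1.0172 × 1.050 × 1.0161 × 1.019 × 1.0620 × 1.034 ≈ 1.2143708714.
Multiplying ₹329,768 by the price-level factor gives the future nominal sum.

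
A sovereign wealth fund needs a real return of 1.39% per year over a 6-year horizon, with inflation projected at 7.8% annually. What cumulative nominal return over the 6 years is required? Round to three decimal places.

Required annual nominal rate: (1+1.39%)(1+7.8%) − 1 = 9.29842%.
Cumulative over 6 years: (1 + 0.0929842)^6 − 1 ≈ 0.70484.

70.484%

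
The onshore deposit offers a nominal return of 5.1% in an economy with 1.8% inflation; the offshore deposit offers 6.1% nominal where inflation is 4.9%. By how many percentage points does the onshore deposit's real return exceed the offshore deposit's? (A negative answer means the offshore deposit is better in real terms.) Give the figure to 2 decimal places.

The onshore deposit real return: 1.051/1.018 − 1 = 3.242%.
The offshore deposit real return: 1.061/1.049 − 1 = 1.144%.
Difference: 3.242 − 1.144 = 2.098 pp.

2.10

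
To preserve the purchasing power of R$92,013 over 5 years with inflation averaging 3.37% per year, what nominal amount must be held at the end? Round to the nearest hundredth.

Cumulative price-level factor: (1+3.37%)^5 ≈ 1.1802461200.
The nominal amount required is R$92,013 scaled up by that factor.

R$108,597.99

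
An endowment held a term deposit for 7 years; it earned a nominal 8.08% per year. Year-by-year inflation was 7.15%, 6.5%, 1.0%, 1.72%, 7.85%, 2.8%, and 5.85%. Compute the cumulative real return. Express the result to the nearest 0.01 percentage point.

Cumulative inflation factor: 1.0715 × 1.065 × 1.010 × 1.0172 × 1.0785 × 1.028 × 1.0585 ≈ 1.37586.
Nominal growth factor: 1.72273. Real growth factor = 1.72273 / 1.37586 ≈ 1.25211.
Total real return ≈ 25.2114%.

25.21%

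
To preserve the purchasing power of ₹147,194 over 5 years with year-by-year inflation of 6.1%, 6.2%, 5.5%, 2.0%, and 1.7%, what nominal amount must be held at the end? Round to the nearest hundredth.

Cumulative price-level factor: 1.061 × 1.062 × 1.055 × 1.020 × 1.017 ≈ 1.2331431221.
Multiplying ₹147,194 by the price-level factor gives the future nominal sum.

₹181,511.27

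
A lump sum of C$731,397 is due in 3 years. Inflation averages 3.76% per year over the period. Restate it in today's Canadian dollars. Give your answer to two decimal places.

C$654,731.57

Price-level factor over 3 years: (1 + 3.76%)^3 ≈ 1.1170944374.
Purchasing power today: C$731,397 divided by that factor.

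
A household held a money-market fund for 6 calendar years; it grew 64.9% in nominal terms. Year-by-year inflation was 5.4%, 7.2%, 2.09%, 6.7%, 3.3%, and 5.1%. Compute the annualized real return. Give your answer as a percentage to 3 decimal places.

Cumulative inflation factor: 1.054 × 1.072 × 1.0209 × 1.067 × 1.033 × 1.051 ≈ 1.33624.
Nominal growth factor: 1.64900. Real growth factor = 1.64900 / 1.33624 ≈ 1.23406.
Annualized: 1.23406^(1/6) − 1 ≈ 0.03567.

3.567%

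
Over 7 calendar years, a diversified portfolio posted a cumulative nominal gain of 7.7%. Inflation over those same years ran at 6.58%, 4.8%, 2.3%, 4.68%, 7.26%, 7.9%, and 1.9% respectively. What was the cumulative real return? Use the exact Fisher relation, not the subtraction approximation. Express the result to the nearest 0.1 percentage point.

Cumulative inflation factor: 1.0658 × 1.048 × 1.023 × 1.0468 × 1.0726 × 1.079 × 1.019 ≈ 1.41062.
Nominal growth factor: 1.07700. Real growth factor = 1.07700 / 1.41062 ≈ 0.76349.
Total real return ≈ -23.6505%.

-23.7%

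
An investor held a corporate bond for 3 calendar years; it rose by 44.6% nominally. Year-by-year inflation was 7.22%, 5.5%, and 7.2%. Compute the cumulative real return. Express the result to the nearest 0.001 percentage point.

Cumulative inflation factor: 1.0722 × 1.055 × 1.072 ≈ 1.21262.
Nominal growth factor: 1.44600. Real growth factor = 1.44600 / 1.21262 ≈ 1.19246.
Total real return ≈ 19.2464%.

19.246%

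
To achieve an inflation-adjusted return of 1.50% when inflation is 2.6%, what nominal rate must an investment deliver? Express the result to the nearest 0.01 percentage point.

By the Fisher equation, 1 + r_nom = (1 + 1.50%)(1 + 2.6%) = 1.0150 × 1.026 = 1.04139.
So r_nom = 4.139%.

4.14%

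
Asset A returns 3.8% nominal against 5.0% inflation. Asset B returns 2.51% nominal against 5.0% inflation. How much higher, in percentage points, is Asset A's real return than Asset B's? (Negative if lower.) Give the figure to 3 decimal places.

Asset A real return: 1.038/1.050 − 1 = -1.1429%.
Asset B real return: 1.0251/1.050 − 1 = -2.3714%.
Difference: -1.1429 − (-2.3714) = 1.2285 pp.

1.229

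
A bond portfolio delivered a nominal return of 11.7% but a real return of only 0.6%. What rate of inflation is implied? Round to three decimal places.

From (1+r_nom) = (1+r_real)(1+π), we get 1+π = (1 + 11.7%)/(1 + 0.6%) = 1.117/1.006 ≈ 1.11034.
So π ≈ 11.0338%.

11.034%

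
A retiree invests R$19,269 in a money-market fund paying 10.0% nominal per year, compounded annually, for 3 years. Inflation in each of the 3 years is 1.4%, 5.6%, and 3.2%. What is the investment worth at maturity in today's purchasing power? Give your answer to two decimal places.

R$23,208.96

Nominal value at maturity: R$19,269 × (1 + 10.0%)^3 ≈ R$25,647.04.
Price-level factor over 3 years: 1.014 × 1.056 × 1.032 = 1.105049088.
Dividing the nominal maturity value by the price-level factor gives the value in today's money.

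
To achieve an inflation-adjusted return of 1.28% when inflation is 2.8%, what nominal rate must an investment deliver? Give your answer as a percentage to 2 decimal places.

By the Fisher equation, 1 + r_nom = (1 + 1.28%)(1 + 2.8%) = 1.0128 × 1.028 = 1.0411584.
So r_nom = 4.11584%.

4.12%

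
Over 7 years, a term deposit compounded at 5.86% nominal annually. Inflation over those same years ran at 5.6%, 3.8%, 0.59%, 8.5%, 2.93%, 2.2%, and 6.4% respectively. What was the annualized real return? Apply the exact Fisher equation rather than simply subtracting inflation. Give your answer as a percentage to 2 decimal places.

Cumulative inflation factor: 1.056 × 1.038 × 1.0059 × 1.085 × 1.0293 × 1.022 × 1.064 ≈ 1.33900.
Nominal growth factor: 1.48978. Real growth factor = 1.48978 / 1.33900 ≈ 1.11261.
Annualized: 1.11261^(1/7) − 1 ≈ 0.01536.

1.54%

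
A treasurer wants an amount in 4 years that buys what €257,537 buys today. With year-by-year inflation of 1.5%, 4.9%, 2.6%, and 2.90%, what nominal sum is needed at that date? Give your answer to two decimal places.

Cumulative price-level factor: 1.015 × 1.049 × 1.026 × 1.0290 ≈ 1.1240982352.
Multiplying €257,537 by the price-level factor gives the future nominal sum.

€289,496.89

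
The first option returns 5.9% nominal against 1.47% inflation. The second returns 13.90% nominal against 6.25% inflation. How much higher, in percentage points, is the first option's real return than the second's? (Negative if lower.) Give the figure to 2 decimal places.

-2.83

The first option real return: 1.059/1.0147 − 1 = 4.366%.
The second real return: 1.1390/1.0625 − 1 = 7.200%.
Difference: 4.366 − 7.200 = -2.834 pp.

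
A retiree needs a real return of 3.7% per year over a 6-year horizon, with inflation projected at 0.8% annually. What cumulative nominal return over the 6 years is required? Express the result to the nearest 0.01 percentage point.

30.45%

Required annual nominal rate: (1+3.7%)(1+0.8%) − 1 = 4.5296%.
Cumulative over 6 years: (1 + 0.045296)^6 − 1 ≈ 0.30447.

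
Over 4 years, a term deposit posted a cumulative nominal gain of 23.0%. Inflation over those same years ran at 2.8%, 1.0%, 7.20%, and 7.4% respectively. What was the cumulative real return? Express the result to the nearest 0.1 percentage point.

2.9%

Cumulative inflation factor: 1.028 × 1.010 × 1.0720 × 1.074 ≈ 1.19540.
Nominal growth factor: 1.23000. Real growth factor = 1.23000 / 1.19540 ≈ 1.02894.
Total real return ≈ 2.8944%.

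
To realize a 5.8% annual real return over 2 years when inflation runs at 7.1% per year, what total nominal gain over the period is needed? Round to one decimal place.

28.4%

Required annual nominal rate: (1+5.8%)(1+7.1%) − 1 = 13.3118%.
Cumulative over 2 years: (1 + 0.133118)^2 − 1 ≈ 0.28396.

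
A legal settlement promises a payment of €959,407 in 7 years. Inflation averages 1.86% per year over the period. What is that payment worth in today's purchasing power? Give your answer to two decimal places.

€843,290.45

Price-level factor over 7 years: (1 + 1.86%)^7 ≈ 1.1376946161.
Purchasing power today: €959,407 divided by that factor.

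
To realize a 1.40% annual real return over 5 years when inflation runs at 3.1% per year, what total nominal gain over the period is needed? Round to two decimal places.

Required annual nominal rate: (1+1.40%)(1+3.1%) − 1 = 4.5434%.
Cumulative over 5 years: (1 + 0.045434)^5 − 1 ≈ 0.24877.

24.88%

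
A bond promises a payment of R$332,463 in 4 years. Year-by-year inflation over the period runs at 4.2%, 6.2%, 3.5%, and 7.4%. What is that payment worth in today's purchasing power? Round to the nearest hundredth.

Price-level factor over 4 years: 1.042 × 1.062 × 1.035 × 1.074 ≈ 1.2300899404.
Purchasing power today: R$332,463 divided by that factor.

R$270,275.36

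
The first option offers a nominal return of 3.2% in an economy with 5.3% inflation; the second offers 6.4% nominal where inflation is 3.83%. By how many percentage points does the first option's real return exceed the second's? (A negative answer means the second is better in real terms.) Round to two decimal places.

-4.47

The first option real return: 1.032/1.053 − 1 = -1.994%.
The second real return: 1.064/1.0383 − 1 = 2.475%.
Difference: -1.994 − 2.475 = -4.469 pp.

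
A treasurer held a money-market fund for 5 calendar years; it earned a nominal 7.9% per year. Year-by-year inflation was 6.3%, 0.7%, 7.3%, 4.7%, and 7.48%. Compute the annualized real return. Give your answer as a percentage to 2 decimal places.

Cumulative inflation factor: 1.063 × 1.007 × 1.073 × 1.047 × 1.0748 ≈ 1.29252.
Nominal growth factor: 1.46254. Real growth factor = 1.46254 / 1.29252 ≈ 1.13154.
Annualized: 1.13154^(1/5) − 1 ≈ 0.02502.

2.50%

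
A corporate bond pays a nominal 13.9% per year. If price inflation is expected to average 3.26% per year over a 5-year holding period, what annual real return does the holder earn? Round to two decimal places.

10.30%

With constant rates the annual real return is the same each year: (1+13.9%)/(1+3.26%) − 1 = 0.10304.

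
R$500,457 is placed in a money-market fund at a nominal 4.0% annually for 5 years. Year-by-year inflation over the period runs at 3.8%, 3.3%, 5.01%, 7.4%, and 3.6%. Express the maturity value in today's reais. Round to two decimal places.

Nominal value at maturity: R$500,457 × (1 + 4.0%)^5 ≈ R$608,882.46.
Price-level factor over 5 years: 1.038 × 1.033 × 1.0501 × 1.074 × 1.036 ≈ 1.2528306517.
Dividing the nominal maturity value by the price-level factor gives the value in today's money.

R$486,005.40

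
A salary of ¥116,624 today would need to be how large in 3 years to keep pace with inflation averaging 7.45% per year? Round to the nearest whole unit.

¥144,680

Cumulative price-level factor: (1+7.45%)^3 ≈ 1.2405642436.
Multiplying ¥116,624 by the price-level factor gives the future nominal sum.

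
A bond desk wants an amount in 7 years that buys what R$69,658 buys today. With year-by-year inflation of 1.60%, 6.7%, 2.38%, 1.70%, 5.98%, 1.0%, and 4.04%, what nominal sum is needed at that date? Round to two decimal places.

R$87,561.03

Cumulative price-level factor: 1.0160 × 1.067 × 1.0238 × 1.0170 × 1.0598 × 1.010 × 1.0404 ≈ 1.2570131992.
The nominal amount required is R$69,658 scaled up by that factor.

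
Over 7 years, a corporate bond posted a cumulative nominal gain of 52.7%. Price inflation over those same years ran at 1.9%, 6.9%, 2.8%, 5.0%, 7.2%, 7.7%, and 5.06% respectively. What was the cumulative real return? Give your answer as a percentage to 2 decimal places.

7.07%

Cumulative inflation factor: 1.019 × 1.069 × 1.028 × 1.050 × 1.072 × 1.077 × 1.0506 ≈ 1.42621.
Nominal growth factor: 1.52700. Real growth factor = 1.52700 / 1.42621 ≈ 1.07067.
Total real return ≈ 7.0673%.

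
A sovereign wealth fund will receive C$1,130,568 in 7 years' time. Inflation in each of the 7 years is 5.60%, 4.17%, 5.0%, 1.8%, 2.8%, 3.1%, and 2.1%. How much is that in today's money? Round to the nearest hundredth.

C$888,536.98

Price-level factor over 7 years: 1.0560 × 1.0417 × 1.050 × 1.018 × 1.028 × 1.031 × 1.021 ≈ 1.2723927371.
Purchasing power today: C$1,130,568 divided by that factor.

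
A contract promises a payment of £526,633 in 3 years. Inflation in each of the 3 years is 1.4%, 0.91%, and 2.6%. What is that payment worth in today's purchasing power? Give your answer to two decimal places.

Price-level factor over 3 years: 1.014 × 1.0091 × 1.026 = 1.0498313124.
Purchasing power today: £526,633 divided by that factor.

£501,635.83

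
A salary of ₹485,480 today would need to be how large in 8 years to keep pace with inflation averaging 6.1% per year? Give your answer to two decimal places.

Cumulative price-level factor: (1+6.1%)^8 ≈ 1.6059169102.
Multiplying ₹485,480 by the price-level factor gives the future nominal sum.

₹779,640.54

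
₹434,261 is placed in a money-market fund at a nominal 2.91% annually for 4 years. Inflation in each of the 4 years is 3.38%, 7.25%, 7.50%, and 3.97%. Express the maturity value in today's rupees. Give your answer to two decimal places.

₹393,034.62

Nominal value at maturity: ₹434,261 × (1 + 2.91%)^4 ≈ ₹487,058.52.
Price-level factor over 4 years: 1.0338 × 1.0725 × 1.0750 × 1.0397 ≈ 1.2392254870.
Dividing the nominal maturity value by the price-level factor gives the value in today's money.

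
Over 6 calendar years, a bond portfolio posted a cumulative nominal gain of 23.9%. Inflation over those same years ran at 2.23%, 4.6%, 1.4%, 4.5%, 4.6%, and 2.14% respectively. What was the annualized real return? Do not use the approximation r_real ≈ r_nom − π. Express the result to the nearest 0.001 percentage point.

0.388%

Cumulative inflation factor: 1.0223 × 1.046 × 1.014 × 1.045 × 1.046 × 1.0214 ≈ 1.21058.
Nominal growth factor: 1.23900. Real growth factor = 1.23900 / 1.21058 ≈ 1.02348.
Annualized: 1.02348^(1/6) − 1 ≈ 0.00388.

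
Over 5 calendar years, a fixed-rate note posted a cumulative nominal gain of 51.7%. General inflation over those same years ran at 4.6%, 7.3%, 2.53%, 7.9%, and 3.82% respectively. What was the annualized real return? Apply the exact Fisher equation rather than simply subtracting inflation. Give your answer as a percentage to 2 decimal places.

Cumulative inflation factor: 1.046 × 1.073 × 1.0253 × 1.079 × 1.0382 ≈ 1.28909.
Nominal growth factor: 1.51700. Real growth factor = 1.51700 / 1.28909 ≈ 1.17679.
Annualized: 1.17679^(1/5) − 1 ≈ 0.03309.

3.31%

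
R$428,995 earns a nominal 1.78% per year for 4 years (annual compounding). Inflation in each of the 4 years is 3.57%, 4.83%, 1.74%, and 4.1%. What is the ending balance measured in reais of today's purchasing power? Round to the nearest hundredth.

Nominal value at maturity: R$428,995 × (1 + 1.78%)^4 ≈ R$460,364.70.
Price-level factor over 4 years: 1.0357 × 1.0483 × 1.0174 × 1.041 ≈ 1.1499051654.
The maturity value deflated by that factor is the answer in today's purchasing power.

R$400,350.15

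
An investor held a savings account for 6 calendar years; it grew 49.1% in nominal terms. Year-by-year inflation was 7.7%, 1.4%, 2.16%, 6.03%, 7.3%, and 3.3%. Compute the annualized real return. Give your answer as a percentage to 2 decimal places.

2.17%

Cumulative inflation factor: 1.077 × 1.014 × 1.0216 × 1.0603 × 1.073 × 1.033 ≈ 1.31118.
Nominal growth factor: 1.49100. Real growth factor = 1.49100 / 1.31118 ≈ 1.13714.
Annualized: 1.13714^(1/6) − 1 ≈ 0.02165.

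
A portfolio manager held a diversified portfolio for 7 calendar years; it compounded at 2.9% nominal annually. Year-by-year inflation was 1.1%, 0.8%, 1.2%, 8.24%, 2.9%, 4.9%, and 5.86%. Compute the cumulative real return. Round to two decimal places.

-4.24%

Cumulative inflation factor: 1.011 × 1.008 × 1.012 × 1.0824 × 1.029 × 1.049 × 1.0586 ≈ 1.27557.
Nominal growth factor: 1.22154. Real growth factor = 1.22154 / 1.27557 ≈ 0.95765.
Total real return ≈ -4.2354%.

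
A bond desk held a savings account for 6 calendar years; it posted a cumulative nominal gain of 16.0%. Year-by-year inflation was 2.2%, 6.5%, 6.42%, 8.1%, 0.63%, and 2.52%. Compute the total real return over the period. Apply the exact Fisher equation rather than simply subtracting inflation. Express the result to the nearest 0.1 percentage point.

-10.2%

Cumulative inflation factor: 1.022 × 1.065 × 1.0642 × 1.081 × 1.0063 × 1.0252 ≈ 1.29177.
Nominal growth factor: 1.16000. Real growth factor = 1.16000 / 1.29177 ≈ 0.89799.
Total real return ≈ -10.2008%.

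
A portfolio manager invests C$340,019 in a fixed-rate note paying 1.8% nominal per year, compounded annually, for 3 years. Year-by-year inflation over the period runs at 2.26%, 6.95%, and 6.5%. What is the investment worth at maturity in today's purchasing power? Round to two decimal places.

C$307,971.36

Nominal value at maturity: C$340,019 × (1 + 1.8%)^3 ≈ C$358,712.51.
Price-level factor over 3 years: 1.0226 × 1.0695 × 1.065 = 1.1647592955.
Dividing the nominal maturity value by the price-level factor gives the value in today's money.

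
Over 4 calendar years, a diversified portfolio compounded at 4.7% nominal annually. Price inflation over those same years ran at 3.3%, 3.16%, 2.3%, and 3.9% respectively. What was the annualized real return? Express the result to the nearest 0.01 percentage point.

Cumulative inflation factor: 1.033 × 1.0316 × 1.023 × 1.039 ≈ 1.13267.
Nominal growth factor: 1.20167. Real growth factor = 1.20167 / 1.13267 ≈ 1.06092.
Annualized: 1.06092^(1/4) − 1 ≈ 0.01489.

1.49%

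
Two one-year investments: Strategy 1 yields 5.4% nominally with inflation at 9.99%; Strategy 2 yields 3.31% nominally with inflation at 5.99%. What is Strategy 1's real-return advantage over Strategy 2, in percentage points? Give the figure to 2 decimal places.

-1.64

Strategy 1 real return: 1.054/1.0999 − 1 = -4.173%.
Strategy 2 real return: 1.0331/1.0599 − 1 = -2.529%.
Difference: -4.173 − (-2.529) = -1.644 pp.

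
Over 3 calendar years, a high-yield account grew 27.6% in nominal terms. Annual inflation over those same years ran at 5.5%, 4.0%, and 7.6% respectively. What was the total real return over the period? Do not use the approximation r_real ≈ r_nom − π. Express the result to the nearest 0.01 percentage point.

8.08%

Cumulative inflation factor: 1.055 × 1.040 × 1.076 ≈ 1.18059.
Nominal growth factor: 1.27600. Real growth factor = 1.27600 / 1.18059 ≈ 1.08082.
Total real return ≈ 8.0818%.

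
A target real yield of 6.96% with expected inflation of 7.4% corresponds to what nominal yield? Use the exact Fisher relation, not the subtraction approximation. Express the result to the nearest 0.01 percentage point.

14.88%

By the Fisher equation, 1 + r_nom = (1 + 6.96%)(1 + 7.4%) = 1.0696 × 1.074 = 1.1487504.
So r_nom = 14.87504%.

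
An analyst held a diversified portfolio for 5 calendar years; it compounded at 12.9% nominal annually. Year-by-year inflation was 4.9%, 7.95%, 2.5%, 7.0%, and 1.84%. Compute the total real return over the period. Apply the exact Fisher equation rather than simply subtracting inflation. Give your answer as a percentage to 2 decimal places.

45.03%

Cumulative inflation factor: 1.049 × 1.0795 × 1.025 × 1.070 × 1.0184 ≈ 1.26481.
Nominal growth factor: 1.83430. Real growth factor = 1.83430 / 1.26481 ≈ 1.45026.
Total real return ≈ 45.0259%.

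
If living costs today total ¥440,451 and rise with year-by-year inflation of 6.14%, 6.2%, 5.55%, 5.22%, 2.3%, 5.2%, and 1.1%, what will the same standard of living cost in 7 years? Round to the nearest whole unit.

¥599,930

Cumulative price-level factor: 1.0614 × 1.062 × 1.0555 × 1.0522 × 1.023 × 1.052 × 1.011 ≈ 1.3620801512.
Multiplying ¥440,451 by the price-level factor gives the future nominal sum.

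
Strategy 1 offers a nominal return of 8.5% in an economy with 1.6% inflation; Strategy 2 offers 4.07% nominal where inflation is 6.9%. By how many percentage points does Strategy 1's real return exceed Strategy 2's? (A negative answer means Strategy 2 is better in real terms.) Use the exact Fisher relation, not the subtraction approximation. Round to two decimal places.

9.44

Strategy 1 real return: 1.085/1.016 − 1 = 6.791%.
Strategy 2 real return: 1.0407/1.069 − 1 = -2.647%.
Difference: 6.791 − (-2.647) = 9.438 pp.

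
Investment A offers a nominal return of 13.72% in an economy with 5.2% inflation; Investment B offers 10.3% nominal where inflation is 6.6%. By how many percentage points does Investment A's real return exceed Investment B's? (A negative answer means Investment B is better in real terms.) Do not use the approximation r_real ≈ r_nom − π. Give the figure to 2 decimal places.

4.63

Investment A real return: 1.1372/1.052 − 1 = 8.099%.
Investment B real return: 1.103/1.066 − 1 = 3.471%.
Difference: 8.099 − 3.471 = 4.628 pp.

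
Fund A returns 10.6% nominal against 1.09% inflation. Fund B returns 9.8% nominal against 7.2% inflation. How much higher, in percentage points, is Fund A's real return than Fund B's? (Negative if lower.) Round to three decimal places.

6.982

Fund A real return: 1.106/1.0109 − 1 = 9.4075%.
Fund B real return: 1.098/1.072 − 1 = 2.4254%.
Difference: 9.4075 − 2.4254 = 6.9821 pp.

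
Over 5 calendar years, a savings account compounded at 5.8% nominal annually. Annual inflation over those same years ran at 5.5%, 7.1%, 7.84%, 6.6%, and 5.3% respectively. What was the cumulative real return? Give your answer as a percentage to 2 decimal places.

Cumulative inflation factor: 1.055 × 1.071 × 1.0784 × 1.066 × 1.053 ≈ 1.36775.
Nominal growth factor: 1.32565. Real growth factor = 1.32565 / 1.36775 ≈ 0.96922.
Total real return ≈ -3.0783%.

-3.08%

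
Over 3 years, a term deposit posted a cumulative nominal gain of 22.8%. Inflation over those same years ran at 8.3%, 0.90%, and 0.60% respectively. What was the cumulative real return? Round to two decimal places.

11.71%

Cumulative inflation factor: 1.083 × 1.0090 × 1.0060 ≈ 1.09930.
Nominal growth factor: 1.22800. Real growth factor = 1.22800 / 1.09930 ≈ 1.11707.
Total real return ≈ 11.7071%.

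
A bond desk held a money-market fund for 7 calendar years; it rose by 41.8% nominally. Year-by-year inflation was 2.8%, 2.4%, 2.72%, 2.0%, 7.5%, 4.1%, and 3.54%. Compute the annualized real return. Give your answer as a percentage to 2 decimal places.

Cumulative inflation factor: 1.028 × 1.024 × 1.0272 × 1.020 × 1.075 × 1.041 × 1.0354 ≈ 1.27796.
Nominal growth factor: 1.41800. Real growth factor = 1.41800 / 1.27796 ≈ 1.10959.
Annualized: 1.10959^(1/7) − 1 ≈ 0.01497.

1.50%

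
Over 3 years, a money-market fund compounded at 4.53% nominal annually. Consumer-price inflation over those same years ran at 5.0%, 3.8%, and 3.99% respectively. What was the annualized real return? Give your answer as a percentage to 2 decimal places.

Cumulative inflation factor: 1.050 × 1.038 × 1.0399 ≈ 1.13339.
Nominal growth factor: 1.14215. Real growth factor = 1.14215 / 1.13339 ≈ 1.00773.
Annualized: 1.00773^(1/3) − 1 ≈ 0.00257.

0.26%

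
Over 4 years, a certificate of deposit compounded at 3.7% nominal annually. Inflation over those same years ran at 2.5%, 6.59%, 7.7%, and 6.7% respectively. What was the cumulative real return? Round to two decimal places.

-7.89%

Cumulative inflation factor: 1.025 × 1.0659 × 1.077 × 1.067 ≈ 1.25551.
Nominal growth factor: 1.15642. Real growth factor = 1.15642 / 1.25551 ≈ 0.92107.
Total real return ≈ -7.8926%.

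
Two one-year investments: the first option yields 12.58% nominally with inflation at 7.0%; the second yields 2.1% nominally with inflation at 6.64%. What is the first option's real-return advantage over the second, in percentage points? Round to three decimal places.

9.472

The first option real return: 1.1258/1.070 − 1 = 5.2150%.
The second real return: 1.021/1.0664 − 1 = -4.2573%.
Difference: 5.2150 − (-4.2573) = 9.4723 pp.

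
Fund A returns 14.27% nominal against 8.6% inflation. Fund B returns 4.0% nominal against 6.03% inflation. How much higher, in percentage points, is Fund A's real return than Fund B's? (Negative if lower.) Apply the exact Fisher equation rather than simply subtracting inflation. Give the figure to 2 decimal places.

Fund A real return: 1.1427/1.086 − 1 = 5.221%.
Fund B real return: 1.040/1.0603 − 1 = -1.915%.
Difference: 5.221 − (-1.915) = 7.136 pp.

7.14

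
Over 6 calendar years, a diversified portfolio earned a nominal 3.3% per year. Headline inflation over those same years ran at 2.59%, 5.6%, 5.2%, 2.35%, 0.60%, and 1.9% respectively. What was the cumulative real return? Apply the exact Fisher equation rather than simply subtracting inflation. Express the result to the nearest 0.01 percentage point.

1.61%

Cumulative inflation factor: 1.0259 × 1.056 × 1.052 × 1.0235 × 1.0060 × 1.019 ≈ 1.19576.
Nominal growth factor: 1.21507. Real growth factor = 1.21507 / 1.19576 ≈ 1.01615.
Total real return ≈ 1.6149%.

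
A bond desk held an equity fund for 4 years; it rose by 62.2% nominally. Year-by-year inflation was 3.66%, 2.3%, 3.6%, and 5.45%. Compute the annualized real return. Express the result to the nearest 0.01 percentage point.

8.78%

Cumulative inflation factor: 1.0366 × 1.023 × 1.036 × 1.0545 ≈ 1.15849.
Nominal growth factor: 1.62200. Real growth factor = 1.62200 / 1.15849 ≈ 1.40010.
Annualized: 1.40010^(1/4) − 1 ≈ 0.08778.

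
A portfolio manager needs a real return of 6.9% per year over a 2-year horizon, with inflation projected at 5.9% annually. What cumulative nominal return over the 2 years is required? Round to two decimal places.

Required annual nominal rate: (1+6.9%)(1+5.9%) − 1 = 13.2071%.
Cumulative over 2 years: (1 + 0.132071)^2 − 1 ≈ 0.28158.

28.16%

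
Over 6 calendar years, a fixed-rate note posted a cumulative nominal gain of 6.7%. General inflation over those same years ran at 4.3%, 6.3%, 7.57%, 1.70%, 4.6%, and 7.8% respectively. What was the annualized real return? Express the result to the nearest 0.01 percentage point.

-4.05%

Cumulative inflation factor: 1.043 × 1.063 × 1.0757 × 1.0170 × 1.046 × 1.078 ≈ 1.36767.
Nominal growth factor: 1.06700. Real growth factor = 1.06700 / 1.36767 ≈ 0.78016.
Annualized: 0.78016^(1/6) − 1 ≈ -0.04053.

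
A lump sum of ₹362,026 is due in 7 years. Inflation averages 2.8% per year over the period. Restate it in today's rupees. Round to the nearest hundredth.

₹298,392.54

Price-level factor over 7 years: (1 + 2.8%)^7 ≈ 1.2132541978.
Purchasing power today: ₹362,026 divided by that factor.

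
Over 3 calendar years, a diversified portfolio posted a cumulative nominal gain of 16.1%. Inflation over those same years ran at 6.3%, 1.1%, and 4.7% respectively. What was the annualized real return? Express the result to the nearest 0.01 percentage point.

1.05%

Cumulative inflation factor: 1.063 × 1.011 × 1.047 ≈ 1.12520.
Nominal growth factor: 1.16100. Real growth factor = 1.16100 / 1.12520 ≈ 1.03181.
Annualized: 1.03181^(1/3) − 1 ≈ 0.01049.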